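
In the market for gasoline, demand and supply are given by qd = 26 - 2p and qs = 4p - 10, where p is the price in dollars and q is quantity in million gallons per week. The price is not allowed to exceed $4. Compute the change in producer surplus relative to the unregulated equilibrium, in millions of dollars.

-20

In a free market, 26 - 2p = 4p - 10 gives the equilibrium p* = 6, q* = 14.
Since 4 < 6, the ceiling is binding.
At p = 4: qd = 26 - 2·4 = 18 and qs = 4·4 - 10 = 6.
Producer surplus without the control is ½ · (6 - 2.5) · 14 = 24.5.
With the ceiling, producers sell 6 units at 4, so PS = ½ · (4 - 2.5) · 6 = 4.5.
Change in producer surplus = 4.5 - 24.5 = -20.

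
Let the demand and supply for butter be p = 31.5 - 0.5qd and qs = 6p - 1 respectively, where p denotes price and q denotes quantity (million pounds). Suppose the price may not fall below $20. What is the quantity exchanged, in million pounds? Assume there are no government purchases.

Rearranging demand gives qd = 63 - 2p. Setting quantity demanded equal to quantity supplied, 63 - 2p = 6p - 1, gives p* = 8 and q* = 47.
Since 20 > 8, the floor is binding.
At p = 20: qd = 63 - 2·20 = 23 and qs = 6·20 - 1 = 119.
The quantity actually transacted is the short side, demand: 23.

23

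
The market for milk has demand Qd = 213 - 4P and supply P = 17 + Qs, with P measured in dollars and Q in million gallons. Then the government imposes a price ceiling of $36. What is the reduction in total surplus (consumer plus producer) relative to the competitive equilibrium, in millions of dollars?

Rearranging supply gives Qs = P - 17. In a free market, 213 - 4P = P - 17 gives the equilibrium P* = 46, Q* = 29.
Since 36 < 46, the ceiling is binding.
At P = 36: Qd = 213 - 4·36 = 69 and Qs = 36 - 17 = 19.
Quantity traded falls to 19. At Q = 19 the demand price is (213 - 19)/4 = 48.5 and the supply price is 17 + 19 = 36.
Deadweight loss = ½ · (48.5 - 36) · (29 - 19) = ½ · 12.5 · 10 = 62.5.

62.5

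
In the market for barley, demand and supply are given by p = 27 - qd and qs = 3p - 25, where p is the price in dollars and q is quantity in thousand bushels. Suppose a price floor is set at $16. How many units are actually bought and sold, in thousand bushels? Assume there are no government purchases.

Rearranging demand gives qd = 27 - p. Equilibrium: 27 - p = 3p - 25, so 52 = 4p and p* = 13, q* = 14.
The floor of 16 is above the equilibrium price 13, so it binds.
At p = 16: qd = 27 - 16 = 11 and qs = 3·16 - 25 = 23.
The quantity actually transacted is the short side, demand: 11.

11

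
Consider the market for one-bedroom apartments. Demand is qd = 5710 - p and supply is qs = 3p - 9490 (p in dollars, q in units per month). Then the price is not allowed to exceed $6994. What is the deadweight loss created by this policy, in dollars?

Setting quantity demanded equal to quantity supplied, 5710 - p = 3p - 9490, gives p* = 3800 and q* = 1910.
Since 6994 is above p* = 3800, the ceiling does not bind and the free-market outcome prevails.
Since the control does not bind, no trades are prevented and deadweight loss is zero.

0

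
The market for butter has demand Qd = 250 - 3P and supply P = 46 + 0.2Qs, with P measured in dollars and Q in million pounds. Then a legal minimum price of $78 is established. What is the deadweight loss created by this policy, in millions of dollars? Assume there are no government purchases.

Rearranging supply gives Qs = 5P - 230. Setting quantity demanded equal to quantity supplied, 250 - 3P = 5P - 230, gives P* = 60 and Q* = 70.
The floor of 78 is above the equilibrium price 60, so it binds.
At P = 78: Qd = 250 - 3·78 = 16 and Qs = 5·78 - 230 = 160.
Quantity traded falls to 16. At Q = 16 the demand price is (250 - 16)/3 = 78 and the supply price is (230 + 16)/5 = 49.2.
Deadweight loss = ½ · (78 - 49.2) · (70 - 16) = ½ · 28.8 · 54 = 777.6.

777.6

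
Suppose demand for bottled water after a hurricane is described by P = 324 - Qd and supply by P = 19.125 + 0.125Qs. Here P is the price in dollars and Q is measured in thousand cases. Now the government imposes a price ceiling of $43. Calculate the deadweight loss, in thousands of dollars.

3600

Rearranging demand gives Qd = 324 - P; rearranging supply gives Qs = 8P - 153. In a free market, 324 - P = 8P - 153 gives the equilibrium P* = 53, Q* = 271.
The ceiling of 43 is below the equilibrium price 53, so it binds.
At P = 43: Qd = 324 - 43 = 281 and Qs = 8·43 - 153 = 191.
Quantity traded falls to 191. At Q = 191 the demand price is 324 - 191 = 133 and the supply price is (153 + 191)/8 = 43.
Deadweight loss = ½ · (133 - 43) · (271 - 191) = ½ · 90 · 80 = 3600.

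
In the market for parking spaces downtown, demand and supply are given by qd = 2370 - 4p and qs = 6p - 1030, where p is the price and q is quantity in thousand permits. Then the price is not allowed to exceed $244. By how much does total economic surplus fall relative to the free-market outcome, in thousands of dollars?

69120

In a free market, 2370 - 4p = 6p - 1030 gives the equilibrium p* = 340, q* = 1010.
Because the ceiling (244) lies below the market-clearing price, it is binding.
At p = 244: qd = 2370 - 4·244 = 1394 and qs = 6·244 - 1030 = 434.
Quantity traded falls to 434. At q = 434 the demand price is (2370 - 434)/4 = 484 and the supply price is (1030 + 434)/6 = 244.
Deadweight loss = ½ · (484 - 244) · (1010 - 434) = ½ · 240 · 576 = 69120.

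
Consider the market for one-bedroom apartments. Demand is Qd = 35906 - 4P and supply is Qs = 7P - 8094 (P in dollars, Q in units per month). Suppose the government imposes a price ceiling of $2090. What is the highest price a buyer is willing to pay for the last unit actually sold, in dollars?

Setting quantity demanded equal to quantity supplied, 35906 - 4P = 7P - 8094, gives P* = 4000 and Q* = 19906.
Since 2090 < 4000, the ceiling is binding.
At P = 2090: Qd = 35906 - 4·2090 = 27546 and Qs = 7·2090 - 8094 = 6536.
Only 6536 units reach the market. On the demand curve, the marginal buyer's willingness to pay at Q = 6536 is (35906 - 6536)/4 = 7342.5.

7342.5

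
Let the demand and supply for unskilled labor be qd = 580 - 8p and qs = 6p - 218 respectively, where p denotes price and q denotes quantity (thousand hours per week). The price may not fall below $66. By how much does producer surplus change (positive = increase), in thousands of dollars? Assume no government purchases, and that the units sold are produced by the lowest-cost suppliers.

Equilibrium: 580 - 8p = 6p - 218, so 798 = 14p and p* = 57, q* = 124.
The floor of 66 is above the equilibrium price 57, so it binds.
At p = 66: qd = 580 - 8·66 = 52 and qs = 6·66 - 218 = 178.
Producer surplus without the control is ½ · (57 - 109/3) · 124 = 3844/3.
With the floor, 52 units are sold at 66. The supply price at q = 52 is 45, so PS = ½ · [(66 - 109/3) + (66 - 45)] · 52 = 3952/3.
Change in producer surplus = 3952/3 - 3844/3 = 36.

36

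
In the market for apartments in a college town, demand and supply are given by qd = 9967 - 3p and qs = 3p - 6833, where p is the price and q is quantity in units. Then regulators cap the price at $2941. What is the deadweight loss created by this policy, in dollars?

Equilibrium: 9967 - 3p = 3p - 6833, so 16800 = 6p and p* = 2800, q* = 1567.
Since 2941 is above p* = 2800, the ceiling does not bind and the free-market outcome prevails.
Since the control does not bind, no trades are prevented and deadweight loss is zero.

0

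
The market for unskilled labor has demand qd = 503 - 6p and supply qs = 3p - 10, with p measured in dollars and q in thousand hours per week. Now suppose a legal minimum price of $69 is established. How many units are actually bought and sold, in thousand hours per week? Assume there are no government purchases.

89

In a free market, 503 - 6p = 3p - 10 gives the equilibrium p* = 57, q* = 161.
Since 69 > 57, the floor is binding.
At p = 69: qd = 503 - 6·69 = 89 and qs = 3·69 - 10 = 197.
The quantity actually transacted is the short side, demand: 89.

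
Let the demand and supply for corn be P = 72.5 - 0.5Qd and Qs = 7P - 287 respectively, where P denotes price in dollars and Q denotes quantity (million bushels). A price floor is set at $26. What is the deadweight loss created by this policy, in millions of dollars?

0

Rearranging demand gives Qd = 145 - 2P. Setting quantity demanded equal to quantity supplied, 145 - 2P = 7P - 287, gives P* = 48 and Q* = 49.
The floor of 26 is below the equilibrium price 48, so it is not binding; the market clears at P* = 48, Q* = 49.
Since the control does not bind, no trades are prevented and deadweight loss is zero.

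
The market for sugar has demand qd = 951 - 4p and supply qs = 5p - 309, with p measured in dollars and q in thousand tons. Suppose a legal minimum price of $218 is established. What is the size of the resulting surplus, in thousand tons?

Setting quantity demanded equal to quantity supplied, 951 - 4p = 5p - 309, gives p* = 140 and q* = 391.
Since 218 > 140, the floor is binding.
At p = 218: qd = 951 - 4·218 = 79 and qs = 5·218 - 309 = 781.
Surplus = qs - qd = 781 - 79 = 702.

702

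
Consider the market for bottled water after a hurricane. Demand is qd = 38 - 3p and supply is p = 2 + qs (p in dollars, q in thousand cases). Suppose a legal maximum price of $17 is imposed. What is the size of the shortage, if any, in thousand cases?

Rearranging supply gives qs = p - 2. Without the control the market clears where 38 - 3p = p - 2, i.e. p* = 10 and q* = 8.
Since 17 is above p* = 10, the ceiling does not bind and the free-market outcome prevails.
Since the control does not bind, there is no shortage.

0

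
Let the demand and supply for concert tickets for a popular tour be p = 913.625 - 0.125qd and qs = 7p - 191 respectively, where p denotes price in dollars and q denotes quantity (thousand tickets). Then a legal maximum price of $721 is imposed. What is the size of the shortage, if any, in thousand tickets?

Rearranging demand gives qd = 7309 - 8p. Equilibrium: 7309 - 8p = 7p - 191, so 7500 = 15p and p* = 500, q* = 3309.
Since 721 is above p* = 500, the ceiling does not bind and the free-market outcome prevails.
Since the control does not bind, there is no shortage.

0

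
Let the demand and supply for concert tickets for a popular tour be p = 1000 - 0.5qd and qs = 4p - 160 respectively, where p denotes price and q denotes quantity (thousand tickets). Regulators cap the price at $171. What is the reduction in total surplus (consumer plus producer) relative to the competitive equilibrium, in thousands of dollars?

214326

Rearranging demand gives qd = 2000 - 2p. In a free market, 2000 - 2p = 4p - 160 gives the equilibrium p* = 360, q* = 1280.
Since 171 < 360, the ceiling is binding.
At p = 171: qd = 2000 - 2·171 = 1658 and qs = 4·171 - 160 = 524.
Quantity traded falls to 524. At q = 524 the demand price is (2000 - 524)/2 = 738 and the supply price is (160 + 524)/4 = 171.
Deadweight loss = ½ · (738 - 171) · (1280 - 524) = ½ · 567 · 756 = 214326.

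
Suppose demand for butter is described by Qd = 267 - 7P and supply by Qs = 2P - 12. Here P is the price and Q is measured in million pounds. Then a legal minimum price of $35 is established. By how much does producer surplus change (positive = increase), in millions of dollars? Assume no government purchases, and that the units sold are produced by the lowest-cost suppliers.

Equilibrium: 267 - 7P = 2P - 12, so 279 = 9P and P* = 31, Q* = 50.
Because the floor (35) lies above the market-clearing price, it is binding.
At P = 35: Qd = 267 - 7·35 = 22 and Qs = 2·35 - 12 = 58.
Producer surplus without the control is ½ · (31 - 6) · 50 = 625.
With the floor, 22 units are sold at 35. The supply price at Q = 22 is 17, so PS = ½ · [(35 - 6) + (35 - 17)] · 22 = 517.
Change in producer surplus = 517 - 625 = -108.

-108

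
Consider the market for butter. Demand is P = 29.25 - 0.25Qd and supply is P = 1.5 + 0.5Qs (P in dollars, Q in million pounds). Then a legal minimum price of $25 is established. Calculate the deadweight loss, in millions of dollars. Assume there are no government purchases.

150

Rearranging demand gives Qd = 117 - 4P; rearranging supply gives Qs = 2P - 3. Without the control the market clears where 117 - 4P = 2P - 3, i.e. P* = 20 and Q* = 37.
Since 25 > 20, the floor is binding.
At P = 25: Qd = 117 - 4·25 = 17 and Qs = 2·25 - 3 = 47.
Quantity traded falls to 17. At Q = 17 the demand price is (117 - 17)/4 = 25 and the supply price is (3 + 17)/2 = 10.
Deadweight loss = ½ · (25 - 10) · (37 - 17) = ½ · 15 · 20 = 150.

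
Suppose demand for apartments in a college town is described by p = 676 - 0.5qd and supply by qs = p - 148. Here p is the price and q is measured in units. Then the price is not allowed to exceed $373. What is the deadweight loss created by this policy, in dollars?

Rearranging demand gives qd = 1352 - 2p. Without the control the market clears where 1352 - 2p = p - 148, i.e. p* = 500 and q* = 352.
The ceiling of 373 is below the equilibrium price 500, so it binds.
At p = 373: qd = 1352 - 2·373 = 606 and qs = 373 - 148 = 225.
Quantity traded falls to 225. At q = 225 the demand price is (1352 - 225)/2 = 563.5 and the supply price is 148 + 225 = 373.
Deadweight loss = ½ · (563.5 - 373) · (352 - 225) = ½ · 190.5 · 127 = 12096.75.

12096.75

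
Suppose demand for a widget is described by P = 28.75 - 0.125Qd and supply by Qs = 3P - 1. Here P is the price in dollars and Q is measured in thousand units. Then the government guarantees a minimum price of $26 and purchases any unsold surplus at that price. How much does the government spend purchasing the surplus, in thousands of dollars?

1430

Rearranging demand gives Qd = 230 - 8P. In a free market, 230 - 8P = 3P - 1 gives the equilibrium P* = 21, Q* = 62.
Because the floor (26) lies above the market-clearing price, it is binding.
At P = 26: Qd = 230 - 8·26 = 22 and Qs = 3·26 - 1 = 77.
Surplus = Qs - Qd = 55.
Government expenditure = surplus × support price = 55 × 26 = 1430.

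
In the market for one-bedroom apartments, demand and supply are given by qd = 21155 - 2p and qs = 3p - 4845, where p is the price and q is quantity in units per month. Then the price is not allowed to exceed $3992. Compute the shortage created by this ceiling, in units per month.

In a free market, 21155 - 2p = 3p - 4845 gives the equilibrium p* = 5200, q* = 10755.
The ceiling of 3992 is below the equilibrium price 5200, so it binds.
At p = 3992: qd = 21155 - 2·3992 = 13171 and qs = 3·3992 - 4845 = 7131.
Shortage = qd - qs = 13171 - 7131 = 6040.

6040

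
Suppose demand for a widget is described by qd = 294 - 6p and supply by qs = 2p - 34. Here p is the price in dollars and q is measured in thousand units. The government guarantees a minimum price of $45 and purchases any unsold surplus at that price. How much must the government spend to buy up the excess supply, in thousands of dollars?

In a free market, 294 - 6p = 2p - 34 gives the equilibrium p* = 41, q* = 48.
Because the floor (45) lies above the market-clearing price, it is binding.
At p = 45: qd = 294 - 6·45 = 24 and qs = 2·45 - 34 = 56.
Surplus = qs - qd = 32.
Government expenditure = surplus × support price = 32 × 45 = 1440.

1440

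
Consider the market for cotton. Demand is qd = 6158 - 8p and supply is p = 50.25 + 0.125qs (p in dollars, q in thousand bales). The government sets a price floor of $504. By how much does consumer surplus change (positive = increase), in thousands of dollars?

-235188

Rearranging supply gives qs = 8p - 402. Equilibrium: 6158 - 8p = 8p - 402, so 6560 = 16p and p* = 410, q* = 2878.
Since 504 > 410, the floor is binding.
At p = 504: qd = 6158 - 8·504 = 2126 and qs = 8·504 - 402 = 3630.
Consumer surplus without the control is ½ · (769.75 - 410) · 2878 = 517680.25.
With the floor, consumers buy 2126 units at 504, so CS = ½ · (769.75 - 504) · 2126 = 282492.25.
Change in consumer surplus = 282492.25 - 517680.25 = -235188.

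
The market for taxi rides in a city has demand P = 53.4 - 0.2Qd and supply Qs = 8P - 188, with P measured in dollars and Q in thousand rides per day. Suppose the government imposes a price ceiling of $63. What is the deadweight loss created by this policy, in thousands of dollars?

Rearranging demand gives Qd = 267 - 5P. In a free market, 267 - 5P = 8P - 188 gives the equilibrium P* = 35, Q* = 92.
Since 63 is above P* = 35, the ceiling does not bind and the free-market outcome prevails.
Since the control does not bind, no trades are prevented and deadweight loss is zero.

0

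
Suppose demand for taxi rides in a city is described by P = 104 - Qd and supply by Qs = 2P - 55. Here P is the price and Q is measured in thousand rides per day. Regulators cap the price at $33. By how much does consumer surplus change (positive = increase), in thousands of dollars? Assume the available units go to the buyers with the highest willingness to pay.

Rearranging demand gives Qd = 104 - P. In a free market, 104 - P = 2P - 55 gives the equilibrium P* = 53, Q* = 51.
Since 33 < 53, the ceiling is binding.
At P = 33: Qd = 104 - 33 = 71 and Qs = 2·33 - 55 = 11.
Consumer surplus without the control is ½ · (104 - 53) · 51 = 1300.5.
With the ceiling, 11 units are sold at 33 (assume they go to the highest-value buyers). The demand price at Q = 11 is 93, so CS = ½ · [(104 - 33) + (93 - 33)] · 11 = 720.5.
Change in consumer surplus = 720.5 - 1300.5 = -580.

-580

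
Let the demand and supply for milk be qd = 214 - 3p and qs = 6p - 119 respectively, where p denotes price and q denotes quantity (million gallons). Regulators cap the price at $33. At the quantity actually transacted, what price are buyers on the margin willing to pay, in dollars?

Equilibrium: 214 - 3p = 6p - 119, so 333 = 9p and p* = 37, q* = 103.
Since 33 < 37, the ceiling is binding.
At p = 33: qd = 214 - 3·33 = 115 and qs = 6·33 - 119 = 79.
Only 79 units reach the market. On the demand curve, the marginal buyer's willingness to pay at q = 79 is (214 - 79)/3 = 45.

45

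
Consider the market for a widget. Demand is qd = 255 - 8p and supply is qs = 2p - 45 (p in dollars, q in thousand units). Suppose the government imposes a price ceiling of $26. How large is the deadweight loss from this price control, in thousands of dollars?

20

Without the control the market clears where 255 - 8p = 2p - 45, i.e. p* = 30 and q* = 15.
Since 26 < 30, the ceiling is binding.
At p = 26: qd = 255 - 8·26 = 47 and qs = 2·26 - 45 = 7.
Quantity traded falls to 7. At q = 7 the demand price is (255 - 7)/8 = 31 and the supply price is (45 + 7)/2 = 26.
Deadweight loss = ½ · (31 - 26) · (15 - 7) = ½ · 5 · 8 = 20.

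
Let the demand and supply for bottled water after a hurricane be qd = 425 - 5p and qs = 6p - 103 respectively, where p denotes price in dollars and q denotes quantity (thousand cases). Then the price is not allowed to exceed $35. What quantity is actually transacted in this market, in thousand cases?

107

In a free market, 425 - 5p = 6p - 103 gives the equilibrium p* = 48, q* = 185.
The ceiling of 35 is below the equilibrium price 48, so it binds.
At p = 35: qd = 425 - 5·35 = 250 and qs = 6·35 - 103 = 107.
The quantity actually transacted is the short side, supply: 107.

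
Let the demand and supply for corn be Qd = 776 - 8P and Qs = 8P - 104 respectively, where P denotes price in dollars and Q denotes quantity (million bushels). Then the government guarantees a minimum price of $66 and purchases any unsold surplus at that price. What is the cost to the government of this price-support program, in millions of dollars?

11616

In a free market, 776 - 8P = 8P - 104 gives the equilibrium P* = 55, Q* = 336.
The floor of 66 is above the equilibrium price 55, so it binds.
At P = 66: Qd = 776 - 8·66 = 248 and Qs = 8·66 - 104 = 424.
Surplus = Qs - Qd = 176.
Government expenditure = surplus × support price = 176 × 66 = 11616.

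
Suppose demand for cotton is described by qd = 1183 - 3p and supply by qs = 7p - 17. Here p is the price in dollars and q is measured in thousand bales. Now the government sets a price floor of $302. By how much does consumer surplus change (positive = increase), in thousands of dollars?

-100100

In a free market, 1183 - 3p = 7p - 17 gives the equilibrium p* = 120, q* = 823.
Since 302 > 120, the floor is binding.
At p = 302: qd = 1183 - 3·302 = 277 and qs = 7·302 - 17 = 2097.
Consumer surplus without the control is ½ · (1183/3 - 120) · 823 = 677329/6.
With the floor, consumers buy 277 units at 302, so CS = ½ · (1183/3 - 302) · 277 = 76729/6.
Change in consumer surplus = 76729/6 - 677329/6 = -100100.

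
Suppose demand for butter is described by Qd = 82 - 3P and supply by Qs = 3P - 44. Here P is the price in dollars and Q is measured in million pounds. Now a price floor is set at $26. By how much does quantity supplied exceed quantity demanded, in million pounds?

30

In a free market, 82 - 3P = 3P - 44 gives the equilibrium P* = 21, Q* = 19.
Because the floor (26) lies above the market-clearing price, it is binding.
At P = 26: Qd = 82 - 3·26 = 4 and Qs = 3·26 - 44 = 34.
Surplus = Qs - Qd = 34 - 4 = 30.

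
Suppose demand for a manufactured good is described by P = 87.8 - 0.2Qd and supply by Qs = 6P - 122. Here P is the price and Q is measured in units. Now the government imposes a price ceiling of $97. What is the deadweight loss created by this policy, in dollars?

Rearranging demand gives Qd = 439 - 5P. In a free market, 439 - 5P = 6P - 122 gives the equilibrium P* = 51, Q* = 184.
Since 97 is above P* = 51, the ceiling does not bind and the free-market outcome prevails.
Since the control does not bind, no trades are prevented and deadweight loss is zero.

0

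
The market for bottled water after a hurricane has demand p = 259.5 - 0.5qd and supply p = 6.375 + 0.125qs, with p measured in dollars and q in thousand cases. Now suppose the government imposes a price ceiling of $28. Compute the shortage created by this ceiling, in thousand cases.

290

Rearranging demand gives qd = 519 - 2p; rearranging supply gives qs = 8p - 51. Equilibrium: 519 - 2p = 8p - 51, so 570 = 10p and p* = 57, q* = 405.
Because the ceiling (28) lies below the market-clearing price, it is binding.
At p = 28: qd = 519 - 2·28 = 463 and qs = 8·28 - 51 = 173.
Shortage = qd - qs = 463 - 173 = 290.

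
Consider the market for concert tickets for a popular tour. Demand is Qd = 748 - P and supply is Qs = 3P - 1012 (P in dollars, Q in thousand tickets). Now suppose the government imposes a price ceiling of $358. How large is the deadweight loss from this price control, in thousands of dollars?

40344

In a free market, 748 - P = 3P - 1012 gives the equilibrium P* = 440, Q* = 308.
Since 358 < 440, the ceiling is binding.
At P = 358: Qd = 748 - 358 = 390 and Qs = 3·358 - 1012 = 62.
Quantity traded falls to 62. At Q = 62 the demand price is 748 - 62 = 686 and the supply price is (1012 + 62)/3 = 358.
Deadweight loss = ½ · (686 - 358) · (308 - 62) = ½ · 328 · 246 = 40344.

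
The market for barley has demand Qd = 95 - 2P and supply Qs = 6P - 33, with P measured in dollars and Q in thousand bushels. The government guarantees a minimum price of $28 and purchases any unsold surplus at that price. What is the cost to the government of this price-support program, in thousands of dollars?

2688

In a free market, 95 - 2P = 6P - 33 gives the equilibrium P* = 16, Q* = 63.
Because the floor (28) lies above the market-clearing price, it is binding.
At P = 28: Qd = 95 - 2·28 = 39 and Qs = 6·28 - 33 = 135.
Surplus = Qs - Qd = 96.
Government expenditure = surplus × support price = 96 × 28 = 2688.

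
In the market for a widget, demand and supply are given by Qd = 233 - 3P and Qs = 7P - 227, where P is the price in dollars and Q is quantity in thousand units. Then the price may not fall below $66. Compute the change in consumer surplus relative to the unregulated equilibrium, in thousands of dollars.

-1300

In a free market, 233 - 3P = 7P - 227 gives the equilibrium P* = 46, Q* = 95.
The floor of 66 is above the equilibrium price 46, so it binds.
At P = 66: Qd = 233 - 3·66 = 35 and Qs = 7·66 - 227 = 235.
Consumer surplus without the control is ½ · (233/3 - 46) · 95 = 9025/6.
With the floor, consumers buy 35 units at 66, so CS = ½ · (233/3 - 66) · 35 = 1225/6.
Change in consumer surplus = 1225/6 - 9025/6 = -1300.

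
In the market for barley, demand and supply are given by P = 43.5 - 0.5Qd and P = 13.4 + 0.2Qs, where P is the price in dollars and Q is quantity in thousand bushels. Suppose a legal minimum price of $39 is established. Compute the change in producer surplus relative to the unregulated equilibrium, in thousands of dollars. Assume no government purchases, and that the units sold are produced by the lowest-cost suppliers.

Rearranging demand gives Qd = 87 - 2P; rearranging supply gives Qs = 5P - 67. Without the control the market clears where 87 - 2P = 5P - 67, i.e. P* = 22 and Q* = 43.
Since 39 > 22, the floor is binding.
At P = 39: Qd = 87 - 2·39 = 9 and Qs = 5·39 - 67 = 128.
Producer surplus without the control is ½ · (22 - 13.4) · 43 = 184.9.
With the floor, 9 units are sold at 39. The supply price at Q = 9 is 15.2, so PS = ½ · [(39 - 13.4) + (39 - 15.2)] · 9 = 222.3.
Change in producer surplus = 222.3 - 184.9 = 37.4.

37.4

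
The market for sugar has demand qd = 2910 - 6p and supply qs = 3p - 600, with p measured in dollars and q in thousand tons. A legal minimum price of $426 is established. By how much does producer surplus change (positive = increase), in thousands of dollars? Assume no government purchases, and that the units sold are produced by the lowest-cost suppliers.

In a free market, 2910 - 6p = 3p - 600 gives the equilibrium p* = 390, q* = 570.
Since 426 > 390, the floor is binding.
At p = 426: qd = 2910 - 6·426 = 354 and qs = 3·426 - 600 = 678.
Producer surplus without the control is ½ · (390 - 200) · 570 = 54150.
With the floor, 354 units are sold at 426. The supply price at q = 354 is 318, so PS = ½ · [(426 - 200) + (426 - 318)] · 354 = 59118.
Change in producer surplus = 59118 - 54150 = 4968.

4968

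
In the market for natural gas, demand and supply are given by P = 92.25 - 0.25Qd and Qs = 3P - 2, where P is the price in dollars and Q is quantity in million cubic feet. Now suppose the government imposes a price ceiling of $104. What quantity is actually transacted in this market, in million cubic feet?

Rearranging demand gives Qd = 369 - 4P. Equilibrium: 369 - 4P = 3P - 2, so 371 = 7P and P* = 53, Q* = 157.
The ceiling of 104 is above the equilibrium price 53, so it is not binding; the market clears at P* = 53, Q* = 157.

157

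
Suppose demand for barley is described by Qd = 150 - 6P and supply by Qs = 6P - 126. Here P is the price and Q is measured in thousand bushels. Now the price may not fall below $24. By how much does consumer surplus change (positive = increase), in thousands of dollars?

-9

Equilibrium: 150 - 6P = 6P - 126, so 276 = 12P and P* = 23, Q* = 12.
Because the floor (24) lies above the market-clearing price, it is binding.
At P = 24: Qd = 150 - 6·24 = 6 and Qs = 6·24 - 126 = 18.
Consumer surplus without the control is ½ · (25 - 23) · 12 = 12.
With the floor, consumers buy 6 units at 24, so CS = ½ · (25 - 24) · 6 = 3.
Change in consumer surplus = 3 - 12 = -9.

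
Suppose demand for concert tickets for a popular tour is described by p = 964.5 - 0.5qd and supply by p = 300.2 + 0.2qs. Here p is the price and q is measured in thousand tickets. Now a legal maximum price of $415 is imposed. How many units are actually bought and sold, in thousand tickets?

574

Rearranging demand gives qd = 1929 - 2p; rearranging supply gives qs = 5p - 1501. In a free market, 1929 - 2p = 5p - 1501 gives the equilibrium p* = 490, q* = 949.
Since 415 < 490, the ceiling is binding.
At p = 415: qd = 1929 - 2·415 = 1099 and qs = 5·415 - 1501 = 574.
The quantity actually transacted is the short side, supply: 574.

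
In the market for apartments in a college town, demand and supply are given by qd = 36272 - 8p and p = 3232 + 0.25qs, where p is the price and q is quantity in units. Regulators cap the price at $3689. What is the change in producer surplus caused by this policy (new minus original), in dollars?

-1089150

Rearranging supply gives qs = 4p - 12928. Equilibrium: 36272 - 8p = 4p - 12928, so 49200 = 12p and p* = 4100, q* = 3472.
The ceiling of 3689 is below the equilibrium price 4100, so it binds.
At p = 3689: qd = 36272 - 8·3689 = 6760 and qs = 4·3689 - 12928 = 1828.
Producer surplus without the control is ½ · (4100 - 3232) · 3472 = 1506848.
With the ceiling, producers sell 1828 units at 3689, so PS = ½ · (3689 - 3232) · 1828 = 417698.
Change in producer surplus = 417698 - 1506848 = -1089150.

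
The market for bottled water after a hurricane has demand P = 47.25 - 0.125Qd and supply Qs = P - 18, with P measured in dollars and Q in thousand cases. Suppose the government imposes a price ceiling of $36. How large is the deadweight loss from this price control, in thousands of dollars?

Rearranging demand gives Qd = 378 - 8P. Equilibrium: 378 - 8P = P - 18, so 396 = 9P and P* = 44, Q* = 26.
Since 36 < 44, the ceiling is binding.
At P = 36: Qd = 378 - 8·36 = 90 and Qs = 36 - 18 = 18.
Quantity traded falls to 18. At Q = 18 the demand price is (378 - 18)/8 = 45 and the supply price is 18 + 18 = 36.
Deadweight loss = ½ · (45 - 36) · (26 - 18) = ½ · 9 · 8 = 36.

36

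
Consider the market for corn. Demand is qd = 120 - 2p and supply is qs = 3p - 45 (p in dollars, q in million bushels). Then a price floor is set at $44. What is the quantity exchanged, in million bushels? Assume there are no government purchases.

Setting quantity demanded equal to quantity supplied, 120 - 2p = 3p - 45, gives p* = 33 and q* = 54.
Because the floor (44) lies above the market-clearing price, it is binding.
At p = 44: qd = 120 - 2·44 = 32 and qs = 3·44 - 45 = 87.
The quantity actually transacted is the short side, demand: 32.

32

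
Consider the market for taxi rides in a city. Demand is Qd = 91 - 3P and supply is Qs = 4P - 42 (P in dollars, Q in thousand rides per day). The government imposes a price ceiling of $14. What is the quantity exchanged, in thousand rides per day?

Equilibrium: 91 - 3P = 4P - 42, so 133 = 7P and P* = 19, Q* = 34.
Because the ceiling (14) lies below the market-clearing price, it is binding.
At P = 14: Qd = 91 - 3·14 = 49 and Qs = 4·14 - 42 = 14.
The quantity actually transacted is the short side, supply: 14.

14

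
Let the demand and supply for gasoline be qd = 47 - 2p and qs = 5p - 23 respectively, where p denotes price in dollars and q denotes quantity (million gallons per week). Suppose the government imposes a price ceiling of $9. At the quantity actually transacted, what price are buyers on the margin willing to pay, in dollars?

12.5

Setting quantity demanded equal to quantity supplied, 47 - 2p = 5p - 23, gives p* = 10 and q* = 27.
Since 9 < 10, the ceiling is binding.
At p = 9: qd = 47 - 2·9 = 29 and qs = 5·9 - 23 = 22.
Only 22 units reach the market. On the demand curve, the marginal buyer's willingness to pay at q = 22 is (47 - 22)/2 = 12.5.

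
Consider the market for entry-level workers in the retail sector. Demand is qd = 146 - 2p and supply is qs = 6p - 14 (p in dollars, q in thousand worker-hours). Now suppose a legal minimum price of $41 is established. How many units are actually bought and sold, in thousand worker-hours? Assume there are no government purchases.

Setting quantity demanded equal to quantity supplied, 146 - 2p = 6p - 14, gives p* = 20 and q* = 106.
Since 41 > 20, the floor is binding.
At p = 41: qd = 146 - 2·41 = 64 and qs = 6·41 - 14 = 232.
The quantity actually transacted is the short side, demand: 64.

64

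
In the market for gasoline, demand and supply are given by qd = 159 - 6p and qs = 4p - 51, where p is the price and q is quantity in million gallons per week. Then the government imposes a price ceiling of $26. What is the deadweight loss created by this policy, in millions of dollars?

0

Setting quantity demanded equal to quantity supplied, 159 - 6p = 4p - 51, gives p* = 21 and q* = 33.
Since 26 is above p* = 21, the ceiling does not bind and the free-market outcome prevails.
Since the control does not bind, no trades are prevented and deadweight loss is zero.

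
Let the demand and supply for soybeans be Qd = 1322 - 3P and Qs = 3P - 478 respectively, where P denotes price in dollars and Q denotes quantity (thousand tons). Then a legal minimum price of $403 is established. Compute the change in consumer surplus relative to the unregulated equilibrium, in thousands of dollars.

Without the control the market clears where 1322 - 3P = 3P - 478, i.e. P* = 300 and Q* = 422.
Since 403 > 300, the floor is binding.
At P = 403: Qd = 1322 - 3·403 = 113 and Qs = 3·403 - 478 = 731.
Consumer surplus without the control is ½ · (1322/3 - 300) · 422 = 89042/3.
With the floor, consumers buy 113 units at 403, so CS = ½ · (1322/3 - 403) · 113 = 12769/6.
Change in consumer surplus = 12769/6 - 89042/3 = -27552.5.

-27552.5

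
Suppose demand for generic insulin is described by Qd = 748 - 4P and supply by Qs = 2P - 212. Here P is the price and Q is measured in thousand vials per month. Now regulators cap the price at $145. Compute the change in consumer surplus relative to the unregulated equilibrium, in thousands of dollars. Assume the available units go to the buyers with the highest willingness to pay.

Without the control the market clears where 748 - 4P = 2P - 212, i.e. P* = 160 and Q* = 108.
Since 145 < 160, the ceiling is binding.
At P = 145: Qd = 748 - 4·145 = 168 and Qs = 2·145 - 212 = 78.
Consumer surplus without the control is ½ · (187 - 160) · 108 = 1458.
With the ceiling, 78 units are sold at 145 (assume they go to the highest-value buyers). The demand price at Q = 78 is 167.5, so CS = ½ · [(187 - 145) + (167.5 - 145)] · 78 = 2515.5.
Change in consumer surplus = 2515.5 - 1458 = 1057.5.

1057.5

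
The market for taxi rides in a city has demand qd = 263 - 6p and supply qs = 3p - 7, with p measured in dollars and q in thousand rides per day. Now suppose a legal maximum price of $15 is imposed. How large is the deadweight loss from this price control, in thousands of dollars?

506.25

Without the control the market clears where 263 - 6p = 3p - 7, i.e. p* = 30 and q* = 83.
The ceiling of 15 is below the equilibrium price 30, so it binds.
At p = 15: qd = 263 - 6·15 = 173 and qs = 3·15 - 7 = 38.
Quantity traded falls to 38. At q = 38 the demand price is (263 - 38)/6 = 37.5 and the supply price is (7 + 38)/3 = 15.
Deadweight loss = ½ · (37.5 - 15) · (83 - 38) = ½ · 22.5 · 45 = 506.25.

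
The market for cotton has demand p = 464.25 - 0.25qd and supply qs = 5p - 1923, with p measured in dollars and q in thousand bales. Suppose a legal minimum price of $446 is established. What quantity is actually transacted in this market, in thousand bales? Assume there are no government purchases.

Rearranging demand gives qd = 1857 - 4p. In a free market, 1857 - 4p = 5p - 1923 gives the equilibrium p* = 420, q* = 177.
Since 446 > 420, the floor is binding.
At p = 446: qd = 1857 - 4·446 = 73 and qs = 5·446 - 1923 = 307.
The quantity actually transacted is the short side, demand: 73.

73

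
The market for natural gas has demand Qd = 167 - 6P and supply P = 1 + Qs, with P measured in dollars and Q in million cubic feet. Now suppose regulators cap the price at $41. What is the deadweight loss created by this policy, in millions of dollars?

0

Rearranging supply gives Qs = P - 1. Equilibrium: 167 - 6P = P - 1, so 168 = 7P and P* = 24, Q* = 23.
The ceiling of 41 is above the equilibrium price 24, so it is not binding; the market clears at P* = 24, Q* = 23.
Since the control does not bind, no trades are prevented and deadweight loss is zero.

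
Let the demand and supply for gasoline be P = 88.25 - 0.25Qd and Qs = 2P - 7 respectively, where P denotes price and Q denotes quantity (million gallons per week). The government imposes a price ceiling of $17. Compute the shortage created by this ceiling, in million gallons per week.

258

Rearranging demand gives Qd = 353 - 4P. Setting quantity demanded equal to quantity supplied, 353 - 4P = 2P - 7, gives P* = 60 and Q* = 113.
The ceiling of 17 is below the equilibrium price 60, so it binds.
At P = 17: Qd = 353 - 4·17 = 285 and Qs = 2·17 - 7 = 27.
Shortage = Qd - Qs = 285 - 27 = 258.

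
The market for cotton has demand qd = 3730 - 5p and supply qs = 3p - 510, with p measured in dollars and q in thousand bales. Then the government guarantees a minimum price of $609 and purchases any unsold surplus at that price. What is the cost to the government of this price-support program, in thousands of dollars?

Setting quantity demanded equal to quantity supplied, 3730 - 5p = 3p - 510, gives p* = 530 and q* = 1080.
The floor of 609 is above the equilibrium price 530, so it binds.
At p = 609: qd = 3730 - 5·609 = 685 and qs = 3·609 - 510 = 1317.
Surplus = qs - qd = 632.
Government expenditure = surplus × support price = 632 × 609 = 384888.

384888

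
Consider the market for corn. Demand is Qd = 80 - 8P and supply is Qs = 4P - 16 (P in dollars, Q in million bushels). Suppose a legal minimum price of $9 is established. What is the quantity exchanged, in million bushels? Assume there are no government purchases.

Without the control the market clears where 80 - 8P = 4P - 16, i.e. P* = 8 and Q* = 16.
Since 9 > 8, the floor is binding.
At P = 9: Qd = 80 - 8·9 = 8 and Qs = 4·9 - 16 = 20.
The quantity actually transacted is the short side, demand: 8.

8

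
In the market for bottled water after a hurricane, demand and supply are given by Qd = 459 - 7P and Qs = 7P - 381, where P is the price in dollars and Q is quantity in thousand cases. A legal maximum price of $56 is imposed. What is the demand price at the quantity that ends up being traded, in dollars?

Without the control the market clears where 459 - 7P = 7P - 381, i.e. P* = 60 and Q* = 39.
Because the ceiling (56) lies below the market-clearing price, it is binding.
At P = 56: Qd = 459 - 7·56 = 67 and Qs = 7·56 - 381 = 11.
Only 11 units reach the market. On the demand curve, the marginal buyer's willingness to pay at Q = 11 is (459 - 11)/7 = 64.

64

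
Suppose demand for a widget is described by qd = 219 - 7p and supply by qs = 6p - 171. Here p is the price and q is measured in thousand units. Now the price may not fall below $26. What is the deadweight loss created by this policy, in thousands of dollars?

Without the control the market clears where 219 - 7p = 6p - 171, i.e. p* = 30 and q* = 9.
Since 26 is below p* = 30, the floor does not bind and the free-market outcome prevails.
Since the control does not bind, no trades are prevented and deadweight loss is zero.

0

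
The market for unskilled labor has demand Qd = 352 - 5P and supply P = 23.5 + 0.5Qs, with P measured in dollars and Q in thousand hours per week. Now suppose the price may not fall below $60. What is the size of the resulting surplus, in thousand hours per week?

Rearranging supply gives Qs = 2P - 47. In a free market, 352 - 5P = 2P - 47 gives the equilibrium P* = 57, Q* = 67.
Since 60 > 57, the floor is binding.
At P = 60: Qd = 352 - 5·60 = 52 and Qs = 2·60 - 47 = 73.
Surplus = Qs - Qd = 73 - 52 = 21.

21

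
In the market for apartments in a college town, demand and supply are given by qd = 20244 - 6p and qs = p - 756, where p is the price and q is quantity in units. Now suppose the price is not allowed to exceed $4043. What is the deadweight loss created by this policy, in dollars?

Equilibrium: 20244 - 6p = p - 756, so 21000 = 7p and p* = 3000, q* = 2244.
Since 4043 is above p* = 3000, the ceiling does not bind and the free-market outcome prevails.
Since the control does not bind, no trades are prevented and deadweight loss is zero.

0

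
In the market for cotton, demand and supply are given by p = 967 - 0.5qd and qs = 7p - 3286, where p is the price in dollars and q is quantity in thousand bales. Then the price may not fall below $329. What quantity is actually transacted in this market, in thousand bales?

774

Rearranging demand gives qd = 1934 - 2p. Equilibrium: 1934 - 2p = 7p - 3286, so 5220 = 9p and p* = 580, q* = 774.
The floor of 329 is below the equilibrium price 580, so it is not binding; the market clears at p* = 580, q* = 774.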